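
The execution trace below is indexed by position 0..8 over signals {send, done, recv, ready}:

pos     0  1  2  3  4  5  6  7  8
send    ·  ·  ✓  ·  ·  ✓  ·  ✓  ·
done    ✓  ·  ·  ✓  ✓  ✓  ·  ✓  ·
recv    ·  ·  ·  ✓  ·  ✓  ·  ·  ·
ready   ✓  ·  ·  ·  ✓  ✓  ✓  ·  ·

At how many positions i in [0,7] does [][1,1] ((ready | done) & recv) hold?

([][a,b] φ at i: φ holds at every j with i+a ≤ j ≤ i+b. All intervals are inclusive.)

Evaluate at each i in [0,7]:
  i=0: ✗ (fails at j=1)
  i=1: ✗ (fails at j=2)
  i=2: ✓ (all of [3,3])
  i=3: ✗ (fails at j=4)
  i=4: ✓ (all of [5,5])
  i=5: ✗ (fails at j=6)
  i=6: ✗ (fails at j=7)
  i=7: ✗ (fails at j=8)
Positions where it holds: {2, 4} → 2.

2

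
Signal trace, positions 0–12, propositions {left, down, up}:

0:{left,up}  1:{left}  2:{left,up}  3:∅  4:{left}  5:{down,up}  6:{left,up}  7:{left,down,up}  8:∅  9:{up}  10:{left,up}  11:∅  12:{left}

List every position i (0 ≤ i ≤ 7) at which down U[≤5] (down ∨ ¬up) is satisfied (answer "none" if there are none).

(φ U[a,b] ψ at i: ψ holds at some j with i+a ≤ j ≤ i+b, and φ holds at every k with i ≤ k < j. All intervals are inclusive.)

1, 3, 4, 5, 7

Evaluate at each i in [0,7]:
  i=0: ✗ (lhs fails at k=0 before rhs at j=1)
  i=1: ✓ (rhs at j=1)
  i=2: ✗ (lhs fails at k=2 before rhs at j=3)
  i=3: ✓ (rhs at j=3)
  i=4: ✓ (rhs at j=4)
  i=5: ✓ (rhs at j=5)
  i=6: ✗ (lhs fails at k=6 before rhs at j=7)
  i=7: ✓ (rhs at j=7)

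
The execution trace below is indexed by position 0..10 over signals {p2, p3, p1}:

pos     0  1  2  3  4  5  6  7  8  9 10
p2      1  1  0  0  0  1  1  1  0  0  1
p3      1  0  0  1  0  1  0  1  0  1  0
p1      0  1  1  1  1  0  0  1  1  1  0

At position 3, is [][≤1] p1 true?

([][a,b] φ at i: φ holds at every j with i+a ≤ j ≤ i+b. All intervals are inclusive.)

Check p1 at every j in [3,4]:
  j=3: true
  j=4: true
All positions satisfy it → formula holds.

True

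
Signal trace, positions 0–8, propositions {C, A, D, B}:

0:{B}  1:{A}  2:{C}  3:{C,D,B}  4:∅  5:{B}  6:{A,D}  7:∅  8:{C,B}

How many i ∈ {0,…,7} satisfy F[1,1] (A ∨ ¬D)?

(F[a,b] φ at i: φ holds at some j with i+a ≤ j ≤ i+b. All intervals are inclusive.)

7

Evaluate at each i in [0,7]:
  i=0: ✓ (witness j=1)
  i=1: ✓ (witness j=2)
  i=2: ✗ (none in [3,3])
  i=3: ✓ (witness j=4)
  i=4: ✓ (witness j=5)
  i=5: ✓ (witness j=6)
  i=6: ✓ (witness j=7)
  i=7: ✓ (witness j=8)
Positions where it holds: {0, 1, 3, 4, 5, 6, 7} → 7.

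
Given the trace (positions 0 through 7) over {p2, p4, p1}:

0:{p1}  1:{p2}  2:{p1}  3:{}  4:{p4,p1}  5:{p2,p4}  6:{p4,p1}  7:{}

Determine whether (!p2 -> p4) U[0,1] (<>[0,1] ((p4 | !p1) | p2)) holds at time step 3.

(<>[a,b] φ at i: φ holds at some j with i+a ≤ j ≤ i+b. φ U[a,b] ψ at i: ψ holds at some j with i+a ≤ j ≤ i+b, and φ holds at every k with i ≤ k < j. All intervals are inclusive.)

Need some j in [3,4] with <>[0,1] ((p4 | !p1) | p2), and (!p2 -> p4) at every k in [3,j-1].
  j=3: <>[0,1] ((p4 | !p1) | p2) holds; no prefix to check → satisfied.

True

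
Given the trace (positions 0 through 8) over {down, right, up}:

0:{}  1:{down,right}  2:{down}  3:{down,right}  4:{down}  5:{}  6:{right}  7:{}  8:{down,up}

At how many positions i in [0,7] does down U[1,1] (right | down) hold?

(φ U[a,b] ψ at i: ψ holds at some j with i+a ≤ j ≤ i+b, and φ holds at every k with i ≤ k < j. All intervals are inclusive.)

Evaluate at each i in [0,7]:
  i=0: ✗ (lhs fails at k=0 before rhs at j=1)
  i=1: ✓ (rhs at j=2; lhs holds on [1,1])
  i=2: ✓ (rhs at j=3; lhs holds on [2,2])
  i=3: ✓ (rhs at j=4; lhs holds on [3,3])
  i=4: ✗ (no rhs in [5,5])
  i=5: ✗ (lhs fails at k=5 before rhs at j=6)
  i=6: ✗ (no rhs in [7,7])
  i=7: ✗ (lhs fails at k=7 before rhs at j=8)
Positions where it holds: {1, 2, 3} → 3.

3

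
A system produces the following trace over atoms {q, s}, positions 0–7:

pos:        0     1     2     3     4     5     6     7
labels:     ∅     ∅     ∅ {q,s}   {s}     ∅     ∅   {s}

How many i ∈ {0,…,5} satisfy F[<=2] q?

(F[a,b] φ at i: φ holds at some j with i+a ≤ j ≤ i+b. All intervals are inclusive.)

Evaluate at each i in [0,5]:
  i=0: ✗ (none in [0,2])
  i=1: ✓ (witness j=3)
  i=2: ✓ (witness j=3)
  i=3: ✓ (witness j=3)
  i=4: ✗ (none in [4,6])
  i=5: ✗ (none in [5,7])
Positions where it holds: {1, 2, 3} → 3.

3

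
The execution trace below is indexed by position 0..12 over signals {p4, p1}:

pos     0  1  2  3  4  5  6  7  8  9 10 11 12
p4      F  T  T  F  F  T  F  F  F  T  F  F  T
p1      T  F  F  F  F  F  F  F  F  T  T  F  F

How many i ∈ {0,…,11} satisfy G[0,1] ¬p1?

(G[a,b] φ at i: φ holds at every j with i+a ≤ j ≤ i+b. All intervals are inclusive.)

Evaluate at each i in [0,11]:
  i=0: ✗ (fails at j=0)
  i=1: ✓ (all of [1,2])
  i=2: ✓ (all of [2,3])
  i=3: ✓ (all of [3,4])
  i=4: ✓ (all of [4,5])
  i=5: ✓ (all of [5,6])
  i=6: ✓ (all of [6,7])
  i=7: ✓ (all of [7,8])
  i=8: ✗ (fails at j=9)
  i=9: ✗ (fails at j=9)
  i=10: ✗ (fails at j=10)
  i=11: ✓ (all of [11,12])
Positions where it holds: {1, 2, 3, 4, 5, 6, 7, 11} → 8.

8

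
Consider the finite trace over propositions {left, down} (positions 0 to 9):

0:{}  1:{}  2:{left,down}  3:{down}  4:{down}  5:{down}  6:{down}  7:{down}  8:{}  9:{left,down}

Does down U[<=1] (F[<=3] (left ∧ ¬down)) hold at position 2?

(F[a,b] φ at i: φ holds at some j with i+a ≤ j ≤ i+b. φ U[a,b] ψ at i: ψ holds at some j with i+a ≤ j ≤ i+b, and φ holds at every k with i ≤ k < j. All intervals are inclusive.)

Need some j in [2,3] with F[<=3] (left ∧ ¬down), and down at every k in [2,j-1].
  j=2: F[<=3] (left ∧ ¬down) — fails (none in [2,5]).
  j=3: F[<=3] (left ∧ ¬down) — fails (none in [3,6]).
No j in the window works → until fails.

Does not hold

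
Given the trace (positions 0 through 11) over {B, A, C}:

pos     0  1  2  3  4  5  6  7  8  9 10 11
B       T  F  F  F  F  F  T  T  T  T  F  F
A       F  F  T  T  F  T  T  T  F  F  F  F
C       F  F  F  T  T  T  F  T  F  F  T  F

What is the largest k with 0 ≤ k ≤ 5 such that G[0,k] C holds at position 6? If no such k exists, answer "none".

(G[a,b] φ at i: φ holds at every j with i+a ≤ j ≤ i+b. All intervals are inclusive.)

C must hold from j=6 onward; find where it first fails.
  j=6: fails → no k works.

none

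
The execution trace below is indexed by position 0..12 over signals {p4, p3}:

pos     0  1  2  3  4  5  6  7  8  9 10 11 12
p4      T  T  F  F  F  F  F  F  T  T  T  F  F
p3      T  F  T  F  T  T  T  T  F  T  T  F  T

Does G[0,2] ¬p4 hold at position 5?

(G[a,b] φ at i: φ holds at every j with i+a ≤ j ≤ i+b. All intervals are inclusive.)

Check ¬p4 at every j in [5,7]:
  j=5: true
  j=6: true
  j=7: true
All positions satisfy it → formula holds.

Yes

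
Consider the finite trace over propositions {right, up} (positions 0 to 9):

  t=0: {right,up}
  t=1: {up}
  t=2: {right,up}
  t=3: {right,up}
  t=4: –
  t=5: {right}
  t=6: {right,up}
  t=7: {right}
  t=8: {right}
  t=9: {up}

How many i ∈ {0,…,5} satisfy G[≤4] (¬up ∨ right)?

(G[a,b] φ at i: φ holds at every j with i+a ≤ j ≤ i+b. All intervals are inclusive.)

3

Evaluate at each i in [0,5]:
  i=0: ✗ (fails at j=1)
  i=1: ✗ (fails at j=1)
  i=2: ✓ (all of [2,6])
  i=3: ✓ (all of [3,7])
  i=4: ✓ (all of [4,8])
  i=5: ✗ (fails at j=9)
Positions where it holds: {2, 3, 4} → 3.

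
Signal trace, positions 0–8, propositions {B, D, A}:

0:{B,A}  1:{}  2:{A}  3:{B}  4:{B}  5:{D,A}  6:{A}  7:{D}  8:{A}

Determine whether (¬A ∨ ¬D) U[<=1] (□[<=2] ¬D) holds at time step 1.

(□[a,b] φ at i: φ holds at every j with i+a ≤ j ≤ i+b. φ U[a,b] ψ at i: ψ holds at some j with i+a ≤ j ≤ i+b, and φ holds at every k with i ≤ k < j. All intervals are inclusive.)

Yes

Need some j in [1,2] with □[<=2] ¬D, and (¬A ∨ ¬D) at every k in [1,j-1].
  j=1: □[<=2] ¬D holds; no prefix to check → satisfied.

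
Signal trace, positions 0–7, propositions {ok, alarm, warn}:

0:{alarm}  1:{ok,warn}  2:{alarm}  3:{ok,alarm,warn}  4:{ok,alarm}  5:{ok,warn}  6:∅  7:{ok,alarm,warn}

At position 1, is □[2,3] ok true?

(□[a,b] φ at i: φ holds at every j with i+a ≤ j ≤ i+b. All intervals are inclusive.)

True

Check ok at every j in [3,4]:
  j=3: true
  j=4: true
All positions satisfy it → formula holds.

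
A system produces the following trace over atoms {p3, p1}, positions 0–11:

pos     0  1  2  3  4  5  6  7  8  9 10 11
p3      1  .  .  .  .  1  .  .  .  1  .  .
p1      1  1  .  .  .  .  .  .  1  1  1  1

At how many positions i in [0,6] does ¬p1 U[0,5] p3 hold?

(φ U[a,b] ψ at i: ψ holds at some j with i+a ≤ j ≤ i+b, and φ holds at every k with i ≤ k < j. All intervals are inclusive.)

5

Evaluate at each i in [0,6]:
  i=0: ✓ (rhs at j=0)
  i=1: ✗ (lhs fails at k=1 before rhs at j=5)
  i=2: ✓ (rhs at j=5; lhs holds on [2,4])
  i=3: ✓ (rhs at j=5; lhs holds on [3,4])
  i=4: ✓ (rhs at j=5; lhs holds on [4,4])
  i=5: ✓ (rhs at j=5)
  i=6: ✗ (lhs fails at k=8 before rhs at j=9)
Positions where it holds: {0, 2, 3, 4, 5} → 5.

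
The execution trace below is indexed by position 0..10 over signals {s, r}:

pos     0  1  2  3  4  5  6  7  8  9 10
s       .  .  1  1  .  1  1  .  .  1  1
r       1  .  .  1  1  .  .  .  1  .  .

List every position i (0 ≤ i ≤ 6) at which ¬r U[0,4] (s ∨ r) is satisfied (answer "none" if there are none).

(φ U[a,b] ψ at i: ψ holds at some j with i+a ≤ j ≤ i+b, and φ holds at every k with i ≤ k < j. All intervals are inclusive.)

Evaluate at each i in [0,6]:
  i=0: ✓ (rhs at j=0)
  i=1: ✓ (rhs at j=2; lhs holds on [1,1])
  i=2: ✓ (rhs at j=2)
  i=3: ✓ (rhs at j=3)
  i=4: ✓ (rhs at j=4)
  i=5: ✓ (rhs at j=5)
  i=6: ✓ (rhs at j=6)

0, 1, 2, 3, 4, 5, 6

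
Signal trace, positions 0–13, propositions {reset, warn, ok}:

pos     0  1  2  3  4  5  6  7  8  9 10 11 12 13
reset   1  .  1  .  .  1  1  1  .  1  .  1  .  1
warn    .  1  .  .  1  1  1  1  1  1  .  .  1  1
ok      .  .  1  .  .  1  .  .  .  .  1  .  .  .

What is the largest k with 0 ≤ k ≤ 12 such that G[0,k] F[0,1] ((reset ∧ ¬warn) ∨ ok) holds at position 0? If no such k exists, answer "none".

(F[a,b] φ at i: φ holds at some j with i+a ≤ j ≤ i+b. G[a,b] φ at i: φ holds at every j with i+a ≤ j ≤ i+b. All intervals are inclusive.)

2

F[0,1] ((reset ∧ ¬warn) ∨ ok) must hold from j=0 onward; find where it first fails.
  j=0: holds
  j=1: holds
  j=2: holds
  j=3: fails
Holds on [0,2], so largest k = 2.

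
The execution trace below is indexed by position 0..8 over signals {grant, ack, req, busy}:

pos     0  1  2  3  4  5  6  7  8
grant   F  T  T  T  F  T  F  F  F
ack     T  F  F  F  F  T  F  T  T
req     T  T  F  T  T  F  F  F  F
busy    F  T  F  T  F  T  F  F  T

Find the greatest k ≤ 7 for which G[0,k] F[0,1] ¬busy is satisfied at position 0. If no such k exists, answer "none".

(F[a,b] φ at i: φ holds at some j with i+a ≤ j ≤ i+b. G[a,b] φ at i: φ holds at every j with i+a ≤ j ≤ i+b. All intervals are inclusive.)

F[0,1] ¬busy must hold from j=0 onward; find where it first fails.
  j=0: holds
  j=1: holds
  j=2: holds
  j=3: holds
  j=4: holds
  j=5: holds
  j=6: holds
  j=7: holds
Holds through j=7; largest k = 7.

7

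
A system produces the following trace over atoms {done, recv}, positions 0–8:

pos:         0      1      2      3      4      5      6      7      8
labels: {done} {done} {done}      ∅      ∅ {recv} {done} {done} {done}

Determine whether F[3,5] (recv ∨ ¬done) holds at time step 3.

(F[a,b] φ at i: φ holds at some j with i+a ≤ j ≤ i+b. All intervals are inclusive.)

Check (recv ∨ ¬done) at each j in [6,8]:
  j=6: false
  j=7: false
  j=8: false
No position in the window satisfies it → formula fails.

Does not hold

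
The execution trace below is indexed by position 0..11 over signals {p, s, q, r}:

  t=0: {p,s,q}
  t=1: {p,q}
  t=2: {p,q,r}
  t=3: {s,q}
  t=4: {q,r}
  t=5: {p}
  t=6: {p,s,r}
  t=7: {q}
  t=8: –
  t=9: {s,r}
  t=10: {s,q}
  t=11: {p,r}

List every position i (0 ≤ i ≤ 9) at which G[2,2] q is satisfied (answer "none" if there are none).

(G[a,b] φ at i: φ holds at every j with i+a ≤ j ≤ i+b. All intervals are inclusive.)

0, 1, 2, 5, 8

Evaluate at each i in [0,9]:
  i=0: ✓ (all of [2,2])
  i=1: ✓ (all of [3,3])
  i=2: ✓ (all of [4,4])
  i=3: ✗ (fails at j=5)
  i=4: ✗ (fails at j=6)
  i=5: ✓ (all of [7,7])
  i=6: ✗ (fails at j=8)
  i=7: ✗ (fails at j=9)
  i=8: ✓ (all of [10,10])
  i=9: ✗ (fails at j=11)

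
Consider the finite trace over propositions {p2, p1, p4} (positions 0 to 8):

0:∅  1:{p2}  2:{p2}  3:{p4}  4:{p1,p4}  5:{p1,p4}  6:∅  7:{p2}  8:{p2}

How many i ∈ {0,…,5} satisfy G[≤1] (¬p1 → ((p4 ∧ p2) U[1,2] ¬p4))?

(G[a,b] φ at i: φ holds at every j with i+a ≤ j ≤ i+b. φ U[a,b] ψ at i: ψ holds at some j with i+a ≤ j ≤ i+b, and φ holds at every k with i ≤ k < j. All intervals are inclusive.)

1

Evaluate at each i in [0,5]:
  i=0: ✗ (fails at j=0)
  i=1: ✗ (fails at j=1)
  i=2: ✗ (fails at j=2)
  i=3: ✗ (fails at j=3)
  i=4: ✓ (all of [4,5])
  i=5: ✗ (fails at j=6)
Positions where it holds: {4} → 1.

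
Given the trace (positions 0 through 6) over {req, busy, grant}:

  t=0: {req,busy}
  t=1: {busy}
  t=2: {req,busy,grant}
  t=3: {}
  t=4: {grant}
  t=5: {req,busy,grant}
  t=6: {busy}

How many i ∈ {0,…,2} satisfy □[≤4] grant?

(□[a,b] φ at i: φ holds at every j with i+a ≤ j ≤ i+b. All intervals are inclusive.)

0

Evaluate at each i in [0,2]:
  i=0: ✗ (fails at j=0)
  i=1: ✗ (fails at j=1)
  i=2: ✗ (fails at j=3)
Positions where it holds: {} → 0.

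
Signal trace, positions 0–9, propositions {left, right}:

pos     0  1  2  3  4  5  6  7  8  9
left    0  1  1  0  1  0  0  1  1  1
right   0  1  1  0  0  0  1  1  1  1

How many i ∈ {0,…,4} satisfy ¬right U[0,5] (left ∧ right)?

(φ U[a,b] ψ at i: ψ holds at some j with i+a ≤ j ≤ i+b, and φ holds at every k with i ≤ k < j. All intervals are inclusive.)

Evaluate at each i in [0,4]:
  i=0: ✓ (rhs at j=1; lhs holds on [0,0])
  i=1: ✓ (rhs at j=1)
  i=2: ✓ (rhs at j=2)
  i=3: ✗ (lhs fails at k=6 before rhs at j=7)
  i=4: ✗ (lhs fails at k=6 before rhs at j=7)
Positions where it holds: {0, 1, 2} → 3.

3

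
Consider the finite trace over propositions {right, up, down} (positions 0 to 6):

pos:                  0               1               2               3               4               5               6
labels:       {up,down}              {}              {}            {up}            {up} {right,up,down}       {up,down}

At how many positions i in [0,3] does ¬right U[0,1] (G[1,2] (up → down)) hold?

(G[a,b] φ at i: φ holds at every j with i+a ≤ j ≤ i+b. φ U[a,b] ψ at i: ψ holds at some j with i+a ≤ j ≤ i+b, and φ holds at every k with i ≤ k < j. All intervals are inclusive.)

2

Evaluate at each i in [0,3]:
  i=0: ✓ (rhs at j=0)
  i=1: ✗ (no rhs in [1,2])
  i=2: ✗ (no rhs in [2,3])
  i=3: ✓ (rhs at j=4; lhs holds on [3,3])
Positions where it holds: {0, 3} → 2.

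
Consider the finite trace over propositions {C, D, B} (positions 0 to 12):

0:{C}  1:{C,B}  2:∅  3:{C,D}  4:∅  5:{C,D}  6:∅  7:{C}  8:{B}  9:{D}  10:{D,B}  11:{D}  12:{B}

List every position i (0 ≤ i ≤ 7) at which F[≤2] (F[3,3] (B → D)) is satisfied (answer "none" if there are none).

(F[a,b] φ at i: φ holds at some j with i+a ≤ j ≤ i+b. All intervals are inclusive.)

0, 1, 2, 3, 4, 5, 6, 7

Evaluate at each i in [0,7]:
  i=0: ✓ (witness j=0)
  i=1: ✓ (witness j=1)
  i=2: ✓ (witness j=2)
  i=3: ✓ (witness j=3)
  i=4: ✓ (witness j=4)
  i=5: ✓ (witness j=6)
  i=6: ✓ (witness j=6)
  i=7: ✓ (witness j=7)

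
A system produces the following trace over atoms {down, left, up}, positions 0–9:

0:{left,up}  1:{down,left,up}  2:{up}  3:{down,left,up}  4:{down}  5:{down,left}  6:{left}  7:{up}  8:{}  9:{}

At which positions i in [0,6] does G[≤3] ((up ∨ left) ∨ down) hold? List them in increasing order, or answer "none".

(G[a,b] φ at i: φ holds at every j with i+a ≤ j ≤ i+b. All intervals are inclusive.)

Evaluate at each i in [0,6]:
  i=0: ✓ (all of [0,3])
  i=1: ✓ (all of [1,4])
  i=2: ✓ (all of [2,5])
  i=3: ✓ (all of [3,6])
  i=4: ✓ (all of [4,7])
  i=5: ✗ (fails at j=8)
  i=6: ✗ (fails at j=8)

0, 1, 2, 3, 4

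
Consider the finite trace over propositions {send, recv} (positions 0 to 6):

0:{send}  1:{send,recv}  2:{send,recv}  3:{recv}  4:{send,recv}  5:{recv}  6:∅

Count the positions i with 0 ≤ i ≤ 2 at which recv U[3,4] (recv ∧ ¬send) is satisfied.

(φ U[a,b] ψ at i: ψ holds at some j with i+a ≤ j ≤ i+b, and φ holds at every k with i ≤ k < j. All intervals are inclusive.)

2

Evaluate at each i in [0,2]:
  i=0: ✗ (lhs fails at k=0 before rhs at j=3)
  i=1: ✓ (rhs at j=5; lhs holds on [1,4])
  i=2: ✓ (rhs at j=5; lhs holds on [2,4])
Positions where it holds: {1, 2} → 2.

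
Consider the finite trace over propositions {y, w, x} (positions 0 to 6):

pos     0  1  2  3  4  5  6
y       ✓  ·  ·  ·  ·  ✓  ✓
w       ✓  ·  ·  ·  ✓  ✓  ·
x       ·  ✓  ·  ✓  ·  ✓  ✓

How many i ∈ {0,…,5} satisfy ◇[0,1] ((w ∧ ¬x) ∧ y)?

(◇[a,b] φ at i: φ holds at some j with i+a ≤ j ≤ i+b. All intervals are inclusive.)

Evaluate at each i in [0,5]:
  i=0: ✓ (witness j=0)
  i=1: ✗ (none in [1,2])
  i=2: ✗ (none in [2,3])
  i=3: ✗ (none in [3,4])
  i=4: ✗ (none in [4,5])
  i=5: ✗ (none in [5,6])
Positions where it holds: {0} → 1.

1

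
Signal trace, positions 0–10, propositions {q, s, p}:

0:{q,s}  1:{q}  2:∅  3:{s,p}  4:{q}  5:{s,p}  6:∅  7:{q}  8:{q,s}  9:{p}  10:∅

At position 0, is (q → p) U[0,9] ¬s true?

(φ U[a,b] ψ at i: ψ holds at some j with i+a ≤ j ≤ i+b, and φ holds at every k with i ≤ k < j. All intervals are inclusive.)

No

Need some j in [0,9] with ¬s, and (q → p) at every k in [0,j-1].
  j=0: ¬s false.
  j=1: ¬s holds, but (q → p) fails at k=0 → not this j.
  j=2: ¬s holds, but (q → p) fails at k=0 → not this j.
  j=3: ¬s false.
  j=4: ¬s holds, but (q → p) fails at k=0 → not this j.
  j=5: ¬s false.
  j=6: ¬s holds, but (q → p) fails at k=0 → not this j.
  j=7: ¬s holds, but (q → p) fails at k=0 → not this j.
  j=8: ¬s false.
  j=9: ¬s holds, but (q → p) fails at k=0 → not this j.
No j in the window works → until fails.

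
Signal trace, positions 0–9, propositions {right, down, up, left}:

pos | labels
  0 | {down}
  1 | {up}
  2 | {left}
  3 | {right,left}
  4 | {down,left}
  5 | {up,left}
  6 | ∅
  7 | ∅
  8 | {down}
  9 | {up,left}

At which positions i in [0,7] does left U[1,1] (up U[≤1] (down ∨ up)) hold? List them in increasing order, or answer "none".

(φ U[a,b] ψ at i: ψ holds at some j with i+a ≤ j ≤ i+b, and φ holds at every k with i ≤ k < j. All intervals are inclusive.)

3, 4

Evaluate at each i in [0,7]:
  i=0: ✗ (lhs fails at k=0 before rhs at j=1)
  i=1: ✗ (no rhs in [2,2])
  i=2: ✗ (no rhs in [3,3])
  i=3: ✓ (rhs at j=4; lhs holds on [3,3])
  i=4: ✓ (rhs at j=5; lhs holds on [4,4])
  i=5: ✗ (no rhs in [6,6])
  i=6: ✗ (no rhs in [7,7])
  i=7: ✗ (lhs fails at k=7 before rhs at j=8)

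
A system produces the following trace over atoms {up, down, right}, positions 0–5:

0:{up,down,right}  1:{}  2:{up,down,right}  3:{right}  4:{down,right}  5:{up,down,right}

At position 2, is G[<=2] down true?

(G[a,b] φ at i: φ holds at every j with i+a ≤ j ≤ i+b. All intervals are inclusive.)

No

Check down at every j in [2,4]:
  j=2: true
  j=3: false
  j=4: true
Fails at j=3 → formula fails.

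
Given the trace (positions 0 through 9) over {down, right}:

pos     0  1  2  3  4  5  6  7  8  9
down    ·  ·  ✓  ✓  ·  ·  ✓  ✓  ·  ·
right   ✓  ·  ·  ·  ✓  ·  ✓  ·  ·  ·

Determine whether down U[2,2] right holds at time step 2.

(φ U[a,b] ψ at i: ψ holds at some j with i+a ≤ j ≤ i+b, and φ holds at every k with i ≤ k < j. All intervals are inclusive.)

True

Need some j in [4,4] with right, and down at every k in [2,j-1].
  j=4: right holds; down holds at every k in [2,3] → satisfied.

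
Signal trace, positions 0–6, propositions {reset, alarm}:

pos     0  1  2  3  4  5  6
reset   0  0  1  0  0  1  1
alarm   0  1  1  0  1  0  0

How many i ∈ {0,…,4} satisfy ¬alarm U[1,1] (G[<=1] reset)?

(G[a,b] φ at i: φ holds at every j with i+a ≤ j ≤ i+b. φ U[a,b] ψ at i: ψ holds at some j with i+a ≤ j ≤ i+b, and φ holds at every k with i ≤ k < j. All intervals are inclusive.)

0

Evaluate at each i in [0,4]:
  i=0: ✗ (no rhs in [1,1])
  i=1: ✗ (no rhs in [2,2])
  i=2: ✗ (no rhs in [3,3])
  i=3: ✗ (no rhs in [4,4])
  i=4: ✗ (lhs fails at k=4 before rhs at j=5)
Positions where it holds: {} → 0.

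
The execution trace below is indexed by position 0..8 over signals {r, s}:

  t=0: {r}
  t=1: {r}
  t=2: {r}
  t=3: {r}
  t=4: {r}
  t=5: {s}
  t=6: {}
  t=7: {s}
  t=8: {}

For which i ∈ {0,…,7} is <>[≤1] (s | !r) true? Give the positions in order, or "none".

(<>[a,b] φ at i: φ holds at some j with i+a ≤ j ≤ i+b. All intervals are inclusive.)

Evaluate at each i in [0,7]:
  i=0: ✗ (none in [0,1])
  i=1: ✗ (none in [1,2])
  i=2: ✗ (none in [2,3])
  i=3: ✗ (none in [3,4])
  i=4: ✓ (witness j=5)
  i=5: ✓ (witness j=5)
  i=6: ✓ (witness j=6)
  i=7: ✓ (witness j=7)

4, 5, 6, 7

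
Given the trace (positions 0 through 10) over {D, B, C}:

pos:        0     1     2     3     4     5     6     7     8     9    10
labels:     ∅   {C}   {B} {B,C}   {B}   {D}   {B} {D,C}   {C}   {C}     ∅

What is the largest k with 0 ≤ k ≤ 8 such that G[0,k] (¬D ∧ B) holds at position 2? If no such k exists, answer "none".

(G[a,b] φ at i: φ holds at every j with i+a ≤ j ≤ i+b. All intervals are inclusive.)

(¬D ∧ B) must hold from j=2 onward; find where it first fails.
  j=2: holds
  j=3: holds
  j=4: holds
  j=5: fails
Holds on [2,4], so largest k = 2.

2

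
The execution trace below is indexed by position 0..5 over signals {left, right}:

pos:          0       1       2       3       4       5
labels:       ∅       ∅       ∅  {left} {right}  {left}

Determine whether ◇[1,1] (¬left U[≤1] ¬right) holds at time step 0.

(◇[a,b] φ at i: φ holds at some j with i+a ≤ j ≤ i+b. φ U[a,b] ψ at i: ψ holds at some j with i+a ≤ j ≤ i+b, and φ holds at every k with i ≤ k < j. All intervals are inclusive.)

Check (¬left U[≤1] ¬right) at each j in [1,1]:
  j=1: holds
Found at j=1 → formula holds.

True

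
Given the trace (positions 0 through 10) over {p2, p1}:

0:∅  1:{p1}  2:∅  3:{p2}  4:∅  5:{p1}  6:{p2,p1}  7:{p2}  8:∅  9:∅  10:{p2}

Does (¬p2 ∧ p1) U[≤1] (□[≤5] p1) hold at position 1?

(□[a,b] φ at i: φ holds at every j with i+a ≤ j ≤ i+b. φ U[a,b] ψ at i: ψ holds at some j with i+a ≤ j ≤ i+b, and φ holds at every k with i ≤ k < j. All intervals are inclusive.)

No

Need some j in [1,2] with □[≤5] p1, and (¬p2 ∧ p1) at every k in [1,j-1].
  j=1: □[≤5] p1 — fails at 2.
  j=2: □[≤5] p1 — fails at 2.
No j in the window works → until fails.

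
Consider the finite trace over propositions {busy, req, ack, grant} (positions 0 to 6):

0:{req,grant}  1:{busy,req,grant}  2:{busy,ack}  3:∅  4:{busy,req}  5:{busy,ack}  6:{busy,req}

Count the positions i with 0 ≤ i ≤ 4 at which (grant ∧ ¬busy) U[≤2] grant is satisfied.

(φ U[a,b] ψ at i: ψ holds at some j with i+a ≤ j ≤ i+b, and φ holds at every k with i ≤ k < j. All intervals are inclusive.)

Evaluate at each i in [0,4]:
  i=0: ✓ (rhs at j=0)
  i=1: ✓ (rhs at j=1)
  i=2: ✗ (no rhs in [2,4])
  i=3: ✗ (no rhs in [3,5])
  i=4: ✗ (no rhs in [4,6])
Positions where it holds: {0, 1} → 2.

2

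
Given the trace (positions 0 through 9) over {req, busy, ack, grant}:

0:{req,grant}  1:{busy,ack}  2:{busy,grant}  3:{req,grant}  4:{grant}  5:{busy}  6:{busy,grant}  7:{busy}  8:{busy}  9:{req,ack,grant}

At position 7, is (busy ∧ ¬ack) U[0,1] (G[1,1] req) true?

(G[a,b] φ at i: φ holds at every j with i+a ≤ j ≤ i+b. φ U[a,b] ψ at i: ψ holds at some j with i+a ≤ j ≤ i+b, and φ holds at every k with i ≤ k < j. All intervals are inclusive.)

True

Need some j in [7,8] with G[1,1] req, and (busy ∧ ¬ack) at every k in [7,j-1].
  j=7: G[1,1] req — fails at 8.
  j=8: G[1,1] req holds; (busy ∧ ¬ack) holds at every k in [7,7] → satisfied.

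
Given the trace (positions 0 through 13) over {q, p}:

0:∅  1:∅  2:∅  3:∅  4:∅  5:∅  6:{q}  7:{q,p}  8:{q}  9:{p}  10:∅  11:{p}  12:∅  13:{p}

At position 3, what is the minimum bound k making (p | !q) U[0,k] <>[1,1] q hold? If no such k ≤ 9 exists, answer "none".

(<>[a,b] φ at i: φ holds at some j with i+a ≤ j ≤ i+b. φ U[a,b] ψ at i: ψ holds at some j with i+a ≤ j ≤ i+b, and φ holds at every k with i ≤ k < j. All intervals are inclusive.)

Need earliest j ≥ 3 with <>[1,1] q, and (p | !q) at every k in [3,j-1].
  j=3: rhs fails.
  j=4: rhs fails.
  j=5: rhs holds; lhs holds on [3,4]. k = 2.

2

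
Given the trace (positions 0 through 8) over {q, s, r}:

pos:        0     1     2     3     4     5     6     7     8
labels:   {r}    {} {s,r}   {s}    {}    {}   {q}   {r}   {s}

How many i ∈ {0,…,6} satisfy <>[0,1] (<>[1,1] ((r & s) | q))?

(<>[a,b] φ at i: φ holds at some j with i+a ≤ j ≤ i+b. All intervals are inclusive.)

Evaluate at each i in [0,6]:
  i=0: ✓ (witness j=1)
  i=1: ✓ (witness j=1)
  i=2: ✗ (none in [2,3])
  i=3: ✗ (none in [3,4])
  i=4: ✓ (witness j=5)
  i=5: ✓ (witness j=5)
  i=6: ✗ (none in [6,7])
Positions where it holds: {0, 1, 4, 5} → 4.

4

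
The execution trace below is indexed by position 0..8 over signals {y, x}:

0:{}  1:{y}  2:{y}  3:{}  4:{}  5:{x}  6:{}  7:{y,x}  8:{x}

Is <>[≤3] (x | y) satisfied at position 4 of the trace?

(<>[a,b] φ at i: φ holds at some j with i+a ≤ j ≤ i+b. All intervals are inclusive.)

Check (x | y) at each j in [4,7]:
  j=4: false
  j=5: true
  j=6: false
  j=7: true
Found at j=5 → formula holds.

Yes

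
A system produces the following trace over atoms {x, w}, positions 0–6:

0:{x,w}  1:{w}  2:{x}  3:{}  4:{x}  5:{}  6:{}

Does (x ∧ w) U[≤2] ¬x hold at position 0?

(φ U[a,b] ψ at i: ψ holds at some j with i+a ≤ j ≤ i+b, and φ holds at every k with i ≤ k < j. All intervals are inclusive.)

Need some j in [0,2] with ¬x, and (x ∧ w) at every k in [0,j-1].
  j=0: ¬x false.
  j=1: ¬x holds; (x ∧ w) holds at every k in [0,0] → satisfied.

Yes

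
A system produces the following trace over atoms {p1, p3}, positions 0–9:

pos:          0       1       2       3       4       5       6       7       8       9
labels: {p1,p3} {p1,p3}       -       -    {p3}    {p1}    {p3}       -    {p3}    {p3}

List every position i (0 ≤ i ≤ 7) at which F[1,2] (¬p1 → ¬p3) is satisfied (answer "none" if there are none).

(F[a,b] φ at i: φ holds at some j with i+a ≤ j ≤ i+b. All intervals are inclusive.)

0, 1, 2, 3, 4, 5, 6

Evaluate at each i in [0,7]:
  i=0: ✓ (witness j=1)
  i=1: ✓ (witness j=2)
  i=2: ✓ (witness j=3)
  i=3: ✓ (witness j=5)
  i=4: ✓ (witness j=5)
  i=5: ✓ (witness j=7)
  i=6: ✓ (witness j=7)
  i=7: ✗ (none in [8,9])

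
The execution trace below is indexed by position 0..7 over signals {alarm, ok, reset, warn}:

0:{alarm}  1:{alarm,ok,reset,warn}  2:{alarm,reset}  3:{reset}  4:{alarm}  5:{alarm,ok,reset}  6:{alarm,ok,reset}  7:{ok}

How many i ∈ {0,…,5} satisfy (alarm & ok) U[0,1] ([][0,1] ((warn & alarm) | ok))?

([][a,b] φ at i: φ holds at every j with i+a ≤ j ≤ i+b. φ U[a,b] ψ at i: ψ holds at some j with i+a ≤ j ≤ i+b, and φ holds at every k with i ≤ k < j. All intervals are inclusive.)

1

Evaluate at each i in [0,5]:
  i=0: ✗ (no rhs in [0,1])
  i=1: ✗ (no rhs in [1,2])
  i=2: ✗ (no rhs in [2,3])
  i=3: ✗ (no rhs in [3,4])
  i=4: ✗ (lhs fails at k=4 before rhs at j=5)
  i=5: ✓ (rhs at j=5)
Positions where it holds: {5} → 1.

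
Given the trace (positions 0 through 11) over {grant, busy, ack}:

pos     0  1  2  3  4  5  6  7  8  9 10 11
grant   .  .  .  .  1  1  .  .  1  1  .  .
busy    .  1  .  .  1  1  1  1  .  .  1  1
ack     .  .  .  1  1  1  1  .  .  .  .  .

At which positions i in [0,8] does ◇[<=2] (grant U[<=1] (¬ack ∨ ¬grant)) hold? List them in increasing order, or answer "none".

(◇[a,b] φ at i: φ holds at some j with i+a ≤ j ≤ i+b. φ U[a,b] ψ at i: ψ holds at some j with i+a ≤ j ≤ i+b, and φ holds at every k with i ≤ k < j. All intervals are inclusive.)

0, 1, 2, 3, 4, 5, 6, 7, 8

Evaluate at each i in [0,8]:
  i=0: ✓ (witness j=0)
  i=1: ✓ (witness j=1)
  i=2: ✓ (witness j=2)
  i=3: ✓ (witness j=3)
  i=4: ✓ (witness j=5)
  i=5: ✓ (witness j=5)
  i=6: ✓ (witness j=6)
  i=7: ✓ (witness j=7)
  i=8: ✓ (witness j=8)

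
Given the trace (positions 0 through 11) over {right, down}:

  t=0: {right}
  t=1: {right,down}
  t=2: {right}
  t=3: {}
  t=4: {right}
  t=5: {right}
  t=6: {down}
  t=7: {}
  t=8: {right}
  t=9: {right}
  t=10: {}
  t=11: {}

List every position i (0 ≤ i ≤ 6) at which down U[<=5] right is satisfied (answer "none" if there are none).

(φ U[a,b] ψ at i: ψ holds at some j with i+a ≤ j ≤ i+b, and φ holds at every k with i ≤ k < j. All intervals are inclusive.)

0, 1, 2, 4, 5

Evaluate at each i in [0,6]:
  i=0: ✓ (rhs at j=0)
  i=1: ✓ (rhs at j=1)
  i=2: ✓ (rhs at j=2)
  i=3: ✗ (lhs fails at k=3 before rhs at j=4)
  i=4: ✓ (rhs at j=4)
  i=5: ✓ (rhs at j=5)
  i=6: ✗ (lhs fails at k=7 before rhs at j=8)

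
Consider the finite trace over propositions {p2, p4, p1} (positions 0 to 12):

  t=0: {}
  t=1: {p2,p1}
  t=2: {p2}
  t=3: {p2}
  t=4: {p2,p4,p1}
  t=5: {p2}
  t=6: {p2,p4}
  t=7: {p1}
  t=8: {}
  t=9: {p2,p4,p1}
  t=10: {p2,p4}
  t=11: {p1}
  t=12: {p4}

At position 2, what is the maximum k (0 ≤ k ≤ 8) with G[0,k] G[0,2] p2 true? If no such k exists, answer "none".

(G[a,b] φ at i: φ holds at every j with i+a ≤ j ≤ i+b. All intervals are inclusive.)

2

G[0,2] p2 must hold from j=2 onward; find where it first fails.
  j=2: holds
  j=3: holds
  j=4: holds
  j=5: fails
Holds on [2,4], so largest k = 2.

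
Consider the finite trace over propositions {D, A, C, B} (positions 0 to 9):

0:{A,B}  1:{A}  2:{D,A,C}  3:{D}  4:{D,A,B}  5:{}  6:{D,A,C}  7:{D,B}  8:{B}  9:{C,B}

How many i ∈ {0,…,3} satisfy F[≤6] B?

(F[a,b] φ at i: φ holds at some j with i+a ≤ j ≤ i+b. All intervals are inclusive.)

Evaluate at each i in [0,3]:
  i=0: ✓ (witness j=0)
  i=1: ✓ (witness j=4)
  i=2: ✓ (witness j=4)
  i=3: ✓ (witness j=4)
Positions where it holds: {0, 1, 2, 3} → 4.

4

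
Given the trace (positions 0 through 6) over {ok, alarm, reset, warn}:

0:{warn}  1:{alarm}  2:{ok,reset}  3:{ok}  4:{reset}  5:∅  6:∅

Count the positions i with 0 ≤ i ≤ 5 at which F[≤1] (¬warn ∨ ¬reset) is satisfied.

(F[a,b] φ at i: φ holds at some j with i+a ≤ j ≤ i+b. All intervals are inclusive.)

6

Evaluate at each i in [0,5]:
  i=0: ✓ (witness j=0)
  i=1: ✓ (witness j=1)
  i=2: ✓ (witness j=2)
  i=3: ✓ (witness j=3)
  i=4: ✓ (witness j=4)
  i=5: ✓ (witness j=5)
Positions where it holds: {0, 1, 2, 3, 4, 5} → 6.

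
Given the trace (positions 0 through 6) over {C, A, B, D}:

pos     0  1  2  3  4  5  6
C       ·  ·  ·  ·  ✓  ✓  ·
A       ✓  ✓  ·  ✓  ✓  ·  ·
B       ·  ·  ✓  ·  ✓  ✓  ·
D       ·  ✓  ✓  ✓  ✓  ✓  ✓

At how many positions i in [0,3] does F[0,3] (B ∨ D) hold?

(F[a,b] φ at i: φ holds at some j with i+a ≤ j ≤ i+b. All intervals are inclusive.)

4

Evaluate at each i in [0,3]:
  i=0: ✓ (witness j=1)
  i=1: ✓ (witness j=1)
  i=2: ✓ (witness j=2)
  i=3: ✓ (witness j=3)
Positions where it holds: {0, 1, 2, 3} → 4.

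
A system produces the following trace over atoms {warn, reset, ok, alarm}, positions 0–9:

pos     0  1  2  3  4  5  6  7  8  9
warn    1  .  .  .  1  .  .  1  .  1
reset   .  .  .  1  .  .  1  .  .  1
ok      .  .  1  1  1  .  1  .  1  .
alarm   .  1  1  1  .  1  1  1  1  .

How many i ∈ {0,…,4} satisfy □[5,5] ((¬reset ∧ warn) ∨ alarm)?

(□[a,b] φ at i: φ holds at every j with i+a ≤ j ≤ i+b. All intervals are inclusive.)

Evaluate at each i in [0,4]:
  i=0: ✓ (all of [5,5])
  i=1: ✓ (all of [6,6])
  i=2: ✓ (all of [7,7])
  i=3: ✓ (all of [8,8])
  i=4: ✗ (fails at j=9)
Positions where it holds: {0, 1, 2, 3} → 4.

4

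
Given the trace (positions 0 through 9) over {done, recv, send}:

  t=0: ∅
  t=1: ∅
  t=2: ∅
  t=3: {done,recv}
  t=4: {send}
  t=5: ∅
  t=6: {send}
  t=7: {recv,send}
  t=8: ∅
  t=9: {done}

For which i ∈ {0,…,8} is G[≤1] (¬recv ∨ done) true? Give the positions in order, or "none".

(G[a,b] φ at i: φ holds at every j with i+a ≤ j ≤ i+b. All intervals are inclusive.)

0, 1, 2, 3, 4, 5, 8

Evaluate at each i in [0,8]:
  i=0: ✓ (all of [0,1])
  i=1: ✓ (all of [1,2])
  i=2: ✓ (all of [2,3])
  i=3: ✓ (all of [3,4])
  i=4: ✓ (all of [4,5])
  i=5: ✓ (all of [5,6])
  i=6: ✗ (fails at j=7)
  i=7: ✗ (fails at j=7)
  i=8: ✓ (all of [8,9])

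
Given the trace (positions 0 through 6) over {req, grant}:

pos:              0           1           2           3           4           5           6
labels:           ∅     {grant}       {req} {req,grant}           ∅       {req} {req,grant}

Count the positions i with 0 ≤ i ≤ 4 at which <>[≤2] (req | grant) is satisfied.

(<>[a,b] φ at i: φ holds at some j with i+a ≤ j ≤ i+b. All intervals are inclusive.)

5

Evaluate at each i in [0,4]:
  i=0: ✓ (witness j=1)
  i=1: ✓ (witness j=1)
  i=2: ✓ (witness j=2)
  i=3: ✓ (witness j=3)
  i=4: ✓ (witness j=5)
Positions where it holds: {0, 1, 2, 3, 4} → 5.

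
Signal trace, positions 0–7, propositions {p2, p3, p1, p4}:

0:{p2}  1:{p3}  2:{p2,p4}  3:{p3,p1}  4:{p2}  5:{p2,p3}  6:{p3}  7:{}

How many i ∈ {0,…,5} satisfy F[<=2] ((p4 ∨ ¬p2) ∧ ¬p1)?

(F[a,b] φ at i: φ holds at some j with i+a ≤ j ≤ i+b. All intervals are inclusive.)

Evaluate at each i in [0,5]:
  i=0: ✓ (witness j=1)
  i=1: ✓ (witness j=1)
  i=2: ✓ (witness j=2)
  i=3: ✗ (none in [3,5])
  i=4: ✓ (witness j=6)
  i=5: ✓ (witness j=6)
Positions where it holds: {0, 1, 2, 4, 5} → 5.

5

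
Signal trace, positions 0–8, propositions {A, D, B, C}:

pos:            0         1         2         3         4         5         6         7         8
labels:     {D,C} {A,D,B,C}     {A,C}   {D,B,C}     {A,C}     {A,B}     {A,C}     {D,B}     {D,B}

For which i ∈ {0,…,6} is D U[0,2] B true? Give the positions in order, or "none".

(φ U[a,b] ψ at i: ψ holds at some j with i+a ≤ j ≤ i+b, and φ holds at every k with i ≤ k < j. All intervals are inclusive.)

0, 1, 3, 5

Evaluate at each i in [0,6]:
  i=0: ✓ (rhs at j=1; lhs holds on [0,0])
  i=1: ✓ (rhs at j=1)
  i=2: ✗ (lhs fails at k=2 before rhs at j=3)
  i=3: ✓ (rhs at j=3)
  i=4: ✗ (lhs fails at k=4 before rhs at j=5)
  i=5: ✓ (rhs at j=5)
  i=6: ✗ (lhs fails at k=6 before rhs at j=7)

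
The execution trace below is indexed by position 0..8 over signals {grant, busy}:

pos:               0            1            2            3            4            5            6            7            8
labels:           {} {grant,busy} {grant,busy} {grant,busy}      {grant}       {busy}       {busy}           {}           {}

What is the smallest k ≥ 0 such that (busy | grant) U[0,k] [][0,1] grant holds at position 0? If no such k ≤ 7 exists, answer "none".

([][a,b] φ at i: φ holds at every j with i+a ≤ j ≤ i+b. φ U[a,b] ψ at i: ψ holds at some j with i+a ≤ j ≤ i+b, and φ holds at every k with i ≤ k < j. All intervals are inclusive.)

Need earliest j ≥ 0 with [][0,1] grant, and (busy | grant) at every k in [0,j-1].
  j=0: rhs fails.
  j=1: rhs holds but lhs fails at k=0.
  j=2: rhs holds but lhs fails at k=0.
  j=3: rhs holds but lhs fails at k=0.
  j=4: rhs fails.
  j=5: rhs fails.
  j=6: rhs fails.
  j=7: rhs fails.
No witness within the range → none.

none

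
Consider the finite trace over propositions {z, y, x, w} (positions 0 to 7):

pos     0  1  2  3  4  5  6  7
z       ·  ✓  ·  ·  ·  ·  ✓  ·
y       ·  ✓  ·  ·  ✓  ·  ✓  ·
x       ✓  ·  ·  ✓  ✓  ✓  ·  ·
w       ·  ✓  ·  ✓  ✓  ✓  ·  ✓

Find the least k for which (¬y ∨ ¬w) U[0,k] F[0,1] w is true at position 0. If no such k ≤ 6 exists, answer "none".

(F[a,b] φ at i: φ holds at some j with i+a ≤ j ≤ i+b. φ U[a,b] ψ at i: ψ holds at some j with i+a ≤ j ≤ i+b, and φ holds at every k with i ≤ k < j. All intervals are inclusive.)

0

Need earliest j ≥ 0 with F[0,1] w, and (¬y ∨ ¬w) at every k in [0,j-1].
  j=0: rhs holds (empty prefix). k = 0.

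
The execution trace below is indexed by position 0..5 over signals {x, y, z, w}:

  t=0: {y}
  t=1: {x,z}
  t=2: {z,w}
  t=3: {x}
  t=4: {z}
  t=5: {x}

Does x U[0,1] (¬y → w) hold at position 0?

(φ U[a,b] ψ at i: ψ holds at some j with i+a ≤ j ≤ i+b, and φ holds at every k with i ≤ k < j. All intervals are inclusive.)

Need some j in [0,1] with (¬y → w), and x at every k in [0,j-1].
  j=0: (¬y → w) holds; no prefix to check → satisfied.

Holds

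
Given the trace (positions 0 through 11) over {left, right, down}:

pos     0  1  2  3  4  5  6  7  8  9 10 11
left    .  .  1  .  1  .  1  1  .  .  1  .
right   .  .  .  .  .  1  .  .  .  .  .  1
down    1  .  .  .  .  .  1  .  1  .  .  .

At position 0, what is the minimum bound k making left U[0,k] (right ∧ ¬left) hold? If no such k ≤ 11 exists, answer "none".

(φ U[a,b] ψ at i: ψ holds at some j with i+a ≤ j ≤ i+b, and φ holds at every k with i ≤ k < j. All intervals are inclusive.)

Need earliest j ≥ 0 with (right ∧ ¬left), and left at every k in [0,j-1].
  j=0: rhs fails.
  j=1: rhs fails.
  j=2: rhs fails.
  j=3: rhs fails.
  j=4: rhs fails.
  j=5: rhs holds but lhs fails at k=0.
  j=6: rhs fails.
  j=7: rhs fails.
  j=8: rhs fails.
  j=9: rhs fails.
  j=10: rhs fails.
  j=11: rhs holds but lhs fails at k=0.
No witness within the range → none.

none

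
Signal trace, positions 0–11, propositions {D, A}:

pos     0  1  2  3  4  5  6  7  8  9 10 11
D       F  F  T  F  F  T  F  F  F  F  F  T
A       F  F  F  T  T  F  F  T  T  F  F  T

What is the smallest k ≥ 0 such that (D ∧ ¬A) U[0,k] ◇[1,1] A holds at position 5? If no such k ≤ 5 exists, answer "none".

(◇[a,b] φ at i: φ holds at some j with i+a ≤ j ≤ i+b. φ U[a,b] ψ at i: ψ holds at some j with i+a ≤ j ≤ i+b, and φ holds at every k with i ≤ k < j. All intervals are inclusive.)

1

Need earliest j ≥ 5 with ◇[1,1] A, and (D ∧ ¬A) at every k in [5,j-1].
  j=5: rhs fails.
  j=6: rhs holds; lhs holds on [5,5]. k = 1.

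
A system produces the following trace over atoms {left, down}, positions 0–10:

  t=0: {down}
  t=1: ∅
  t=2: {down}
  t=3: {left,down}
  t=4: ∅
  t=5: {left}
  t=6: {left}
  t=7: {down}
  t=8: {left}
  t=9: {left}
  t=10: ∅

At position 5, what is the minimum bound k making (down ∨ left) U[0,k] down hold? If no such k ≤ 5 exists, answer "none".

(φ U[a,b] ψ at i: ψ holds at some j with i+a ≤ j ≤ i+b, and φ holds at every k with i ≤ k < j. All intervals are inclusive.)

Need earliest j ≥ 5 with down, and (down ∨ left) at every k in [5,j-1].
  j=5: rhs fails.
  j=6: rhs fails.
  j=7: rhs holds; lhs holds on [5,6]. k = 2.

2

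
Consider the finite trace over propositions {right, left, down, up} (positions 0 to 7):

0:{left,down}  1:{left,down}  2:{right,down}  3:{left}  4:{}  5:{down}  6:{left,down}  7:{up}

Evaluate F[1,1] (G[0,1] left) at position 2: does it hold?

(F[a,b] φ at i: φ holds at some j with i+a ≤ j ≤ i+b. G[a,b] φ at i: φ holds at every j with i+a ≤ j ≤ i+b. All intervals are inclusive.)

No

Check G[0,1] left at each j in [3,3]:
  j=3: fails at 4
No position in the window satisfies it → formula fails.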